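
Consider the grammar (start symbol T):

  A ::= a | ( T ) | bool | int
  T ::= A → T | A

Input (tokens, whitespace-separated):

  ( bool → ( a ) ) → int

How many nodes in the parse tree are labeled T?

5

[T [A ( [T [A bool] → [T [A ( [T [A a]] )]]] )] → [T [A int]]]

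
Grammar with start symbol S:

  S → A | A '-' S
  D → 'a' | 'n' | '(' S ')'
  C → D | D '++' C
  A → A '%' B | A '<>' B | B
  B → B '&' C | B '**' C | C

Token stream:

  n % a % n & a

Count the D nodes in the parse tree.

4

[S [A [A [A [B [C [D n]]]] % [B [C [D a]]]] % [B [B [C [D n]]] & [C [D a]]]]]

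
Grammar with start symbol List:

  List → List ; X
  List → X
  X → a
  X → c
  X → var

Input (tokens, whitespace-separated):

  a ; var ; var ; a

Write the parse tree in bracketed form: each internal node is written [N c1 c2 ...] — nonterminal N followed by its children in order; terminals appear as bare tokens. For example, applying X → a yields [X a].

List
List ; X
List ; X ; X
List ; X ; X ; X
X ; X ; X ; X
a ; X ; X ; X
a ; var ; X ; X
a ; var ; var ; X
a ; var ; var ; a

[List [List [List [List [X a]] ; [X var]] ; [X var]] ; [X a]]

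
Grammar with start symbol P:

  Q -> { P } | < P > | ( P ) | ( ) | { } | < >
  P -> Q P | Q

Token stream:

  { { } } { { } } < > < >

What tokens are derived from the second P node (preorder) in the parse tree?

{ }

[P [Q { [P [Q { }]] }] [P [Q { [P [Q { }]] }] [P [Q < >] [P [Q < >]]]]]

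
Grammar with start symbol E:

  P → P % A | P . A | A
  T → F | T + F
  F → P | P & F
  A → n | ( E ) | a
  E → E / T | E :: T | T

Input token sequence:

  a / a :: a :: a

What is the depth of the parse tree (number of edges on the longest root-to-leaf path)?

[E [E [E [E [T [F [P [A a]]]]] / [T [F [P [A a]]]]] :: [T [F [P [A a]]]]] :: [T [F [P [A a]]]]]

8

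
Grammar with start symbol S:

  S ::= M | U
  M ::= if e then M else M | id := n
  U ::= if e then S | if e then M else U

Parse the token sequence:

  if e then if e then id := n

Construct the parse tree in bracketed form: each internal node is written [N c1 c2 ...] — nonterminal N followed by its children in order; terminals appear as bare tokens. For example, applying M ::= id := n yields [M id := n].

S
U
if e then S
if e then U
if e then if e then S
if e then if e then M
if e then if e then id := n

[S [U if e then [S [U if e then [S [M id := n]]]]]]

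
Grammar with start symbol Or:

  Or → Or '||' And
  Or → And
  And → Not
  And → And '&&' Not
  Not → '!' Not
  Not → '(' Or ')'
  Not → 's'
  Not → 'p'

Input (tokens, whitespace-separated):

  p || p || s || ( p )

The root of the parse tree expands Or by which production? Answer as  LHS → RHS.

Or → Or '||' And

[Or [Or [Or [Or [And [Not p]]] || [And [Not p]]] || [And [Not s]]] || [And [Not ( [Or [And [Not p]]] )]]]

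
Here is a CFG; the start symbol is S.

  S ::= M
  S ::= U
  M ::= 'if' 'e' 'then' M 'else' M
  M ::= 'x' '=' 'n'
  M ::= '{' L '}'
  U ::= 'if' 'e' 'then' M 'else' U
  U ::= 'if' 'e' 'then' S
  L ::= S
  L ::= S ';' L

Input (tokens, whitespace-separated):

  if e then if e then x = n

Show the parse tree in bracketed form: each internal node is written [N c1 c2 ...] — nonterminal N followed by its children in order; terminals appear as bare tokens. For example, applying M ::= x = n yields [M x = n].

S
U
if e then S
if e then U
if e then if e then S
if e then if e then M
if e then if e then x = n

[S [U if e then [S [U if e then [S [M x = n]]]]]]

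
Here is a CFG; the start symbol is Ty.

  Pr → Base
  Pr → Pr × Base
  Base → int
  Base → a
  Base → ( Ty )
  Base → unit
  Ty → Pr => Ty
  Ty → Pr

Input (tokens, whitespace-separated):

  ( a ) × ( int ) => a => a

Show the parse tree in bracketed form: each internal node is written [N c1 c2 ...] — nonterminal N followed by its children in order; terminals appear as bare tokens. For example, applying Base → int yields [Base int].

[Ty [Pr [Pr [Base ( [Ty [Pr [Base a]]] )]] × [Base ( [Ty [Pr [Base int]]] )]] => [Ty [Pr [Base a]] => [Ty [Pr [Base a]]]]]

Ty
Pr => Ty
Pr × Base => Ty
Base × Base => Ty
( Ty ) × Base => Ty
( Pr ) × Base => Ty
( Base ) × Base => Ty
( a ) × Base => Ty
( a ) × ( Ty ) => Ty
( a ) × ( Pr ) => Ty
( a ) × ( Base ) => Ty
( a ) × ( int ) => Ty
( a ) × ( int ) => Pr => Ty
( a ) × ( int ) => Base => Ty
( a ) × ( int ) => a => Ty
( a ) × ( int ) => a => Pr
( a ) × ( int ) => a => Base
( a ) × ( int ) => a => a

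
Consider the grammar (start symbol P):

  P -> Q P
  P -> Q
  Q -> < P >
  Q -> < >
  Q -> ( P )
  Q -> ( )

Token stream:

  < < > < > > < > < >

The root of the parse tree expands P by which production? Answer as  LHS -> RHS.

[P [Q < [P [Q < >] [P [Q < >]]] >] [P [Q < >] [P [Q < >]]]]

P -> Q P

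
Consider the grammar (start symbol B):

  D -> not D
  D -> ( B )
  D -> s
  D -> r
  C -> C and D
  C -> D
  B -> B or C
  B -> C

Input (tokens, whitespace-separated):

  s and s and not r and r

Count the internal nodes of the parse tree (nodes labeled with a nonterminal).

[B [C [C [C [C [D s]] and [D s]] and [D not [D r]]] and [D r]]]

10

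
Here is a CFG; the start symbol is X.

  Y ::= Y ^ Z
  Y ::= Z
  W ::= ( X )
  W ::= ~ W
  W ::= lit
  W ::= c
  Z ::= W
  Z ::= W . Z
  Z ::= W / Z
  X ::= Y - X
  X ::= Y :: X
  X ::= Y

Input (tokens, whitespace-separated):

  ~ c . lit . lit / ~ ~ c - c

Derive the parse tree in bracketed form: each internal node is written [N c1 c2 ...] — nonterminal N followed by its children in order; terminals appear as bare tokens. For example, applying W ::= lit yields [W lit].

X
Y - X
Z - X
W . Z - X
~ W . Z - X
~ c . Z - X
~ c . W . Z - X
~ c . lit . Z - X
~ c . lit . W / Z - X
~ c . lit . lit / Z - X
~ c . lit . lit / W - X
~ c . lit . lit / ~ W - X
~ c . lit . lit / ~ ~ W - X
~ c . lit . lit / ~ ~ c - X
~ c . lit . lit / ~ ~ c - Y
~ c . lit . lit / ~ ~ c - Z
~ c . lit . lit / ~ ~ c - W
~ c . lit . lit / ~ ~ c - c

[X [Y [Z [W ~ [W c]] . [Z [W lit] . [Z [W lit] / [Z [W ~ [W ~ [W c]]]]]]]] - [X [Y [Z [W c]]]]]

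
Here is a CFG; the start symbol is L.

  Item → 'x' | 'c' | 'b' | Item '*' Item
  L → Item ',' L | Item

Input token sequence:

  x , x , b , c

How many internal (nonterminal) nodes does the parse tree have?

[L [Item x] , [L [Item x] , [L [Item b] , [L [Item c]]]]]

8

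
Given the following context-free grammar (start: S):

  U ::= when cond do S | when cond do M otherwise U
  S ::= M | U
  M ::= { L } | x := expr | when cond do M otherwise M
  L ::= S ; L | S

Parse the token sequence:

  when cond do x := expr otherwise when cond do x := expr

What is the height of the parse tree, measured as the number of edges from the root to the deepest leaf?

[S [U when cond do [M x := expr] otherwise [U when cond do [S [M x := expr]]]]]

5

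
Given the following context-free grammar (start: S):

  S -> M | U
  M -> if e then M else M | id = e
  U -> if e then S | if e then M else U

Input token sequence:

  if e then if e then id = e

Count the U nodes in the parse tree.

[S [U if e then [S [U if e then [S [M id = e]]]]]]

2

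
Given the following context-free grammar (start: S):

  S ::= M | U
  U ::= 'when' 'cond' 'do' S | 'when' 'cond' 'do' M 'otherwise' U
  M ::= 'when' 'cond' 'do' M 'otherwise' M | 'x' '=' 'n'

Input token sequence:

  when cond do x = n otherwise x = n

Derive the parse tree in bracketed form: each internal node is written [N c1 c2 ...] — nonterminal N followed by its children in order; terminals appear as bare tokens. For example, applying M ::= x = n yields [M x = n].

S
M
when cond do M otherwise M
when cond do x = n otherwise M
when cond do x = n otherwise x = n

[S [M when cond do [M x = n] otherwise [M x = n]]]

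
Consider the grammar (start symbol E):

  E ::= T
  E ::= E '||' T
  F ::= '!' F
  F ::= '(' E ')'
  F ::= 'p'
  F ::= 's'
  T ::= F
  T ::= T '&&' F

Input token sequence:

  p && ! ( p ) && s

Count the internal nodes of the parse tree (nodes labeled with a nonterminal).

11

[E [T [T [T [F p]] && [F ! [F ( [E [T [F p]]] )]]] && [F s]]]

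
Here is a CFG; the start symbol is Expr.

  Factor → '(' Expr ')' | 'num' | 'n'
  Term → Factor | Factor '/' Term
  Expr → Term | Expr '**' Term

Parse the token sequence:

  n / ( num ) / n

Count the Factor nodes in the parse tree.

4

[Expr [Term [Factor n] / [Term [Factor ( [Expr [Term [Factor num]]] )] / [Term [Factor n]]]]]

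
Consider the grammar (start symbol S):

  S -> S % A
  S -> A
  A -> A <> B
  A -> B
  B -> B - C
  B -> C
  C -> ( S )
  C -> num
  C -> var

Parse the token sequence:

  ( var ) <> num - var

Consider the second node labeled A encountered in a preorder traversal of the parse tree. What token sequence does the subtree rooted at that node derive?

[S [A [A [B [C ( [S [A [B [C var]]]] )]]] <> [B [B [C num]] - [C var]]]]

( var )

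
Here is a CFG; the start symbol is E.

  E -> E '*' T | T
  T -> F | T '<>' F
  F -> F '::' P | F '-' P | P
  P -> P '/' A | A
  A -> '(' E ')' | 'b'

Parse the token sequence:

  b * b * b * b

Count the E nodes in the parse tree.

4

[E [E [E [E [T [F [P [A b]]]]] * [T [F [P [A b]]]]] * [T [F [P [A b]]]]] * [T [F [P [A b]]]]]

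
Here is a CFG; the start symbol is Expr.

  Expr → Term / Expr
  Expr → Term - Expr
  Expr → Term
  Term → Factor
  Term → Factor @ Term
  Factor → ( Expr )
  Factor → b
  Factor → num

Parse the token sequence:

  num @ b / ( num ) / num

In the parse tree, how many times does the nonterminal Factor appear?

5

[Expr [Term [Factor num] @ [Term [Factor b]]] / [Expr [Term [Factor ( [Expr [Term [Factor num]]] )]] / [Expr [Term [Factor num]]]]]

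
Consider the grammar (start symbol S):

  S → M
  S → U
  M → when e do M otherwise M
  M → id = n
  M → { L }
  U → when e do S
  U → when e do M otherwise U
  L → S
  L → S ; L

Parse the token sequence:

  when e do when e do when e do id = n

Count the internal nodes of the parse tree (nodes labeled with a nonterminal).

8

[S [U when e do [S [U when e do [S [U when e do [S [M id = n]]]]]]]]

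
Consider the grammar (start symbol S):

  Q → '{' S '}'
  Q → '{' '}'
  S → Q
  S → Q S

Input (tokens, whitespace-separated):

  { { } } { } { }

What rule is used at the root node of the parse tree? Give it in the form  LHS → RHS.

[S [Q { [S [Q { }]] }] [S [Q { }] [S [Q { }]]]]

S → Q S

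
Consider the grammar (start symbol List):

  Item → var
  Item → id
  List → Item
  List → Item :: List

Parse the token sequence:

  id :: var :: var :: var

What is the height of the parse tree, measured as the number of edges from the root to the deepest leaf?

5

[List [Item id] :: [List [Item var] :: [List [Item var] :: [List [Item var]]]]]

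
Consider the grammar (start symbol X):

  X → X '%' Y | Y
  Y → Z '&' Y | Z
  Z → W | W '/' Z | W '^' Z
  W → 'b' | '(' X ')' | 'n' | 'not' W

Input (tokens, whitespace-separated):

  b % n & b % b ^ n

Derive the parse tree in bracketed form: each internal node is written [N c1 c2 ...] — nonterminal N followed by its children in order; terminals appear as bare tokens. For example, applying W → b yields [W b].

[X [X [X [Y [Z [W b]]]] % [Y [Z [W n]] & [Y [Z [W b]]]]] % [Y [Z [W b] ^ [Z [W n]]]]]

X
X % Y
X % Y % Y
Y % Y % Y
Z % Y % Y
W % Y % Y
b % Y % Y
b % Z & Y % Y
b % W & Y % Y
b % n & Y % Y
b % n & Z % Y
b % n & W % Y
b % n & b % Y
b % n & b % Z
b % n & b % W ^ Z
b % n & b % b ^ Z
b % n & b % b ^ W
b % n & b % b ^ n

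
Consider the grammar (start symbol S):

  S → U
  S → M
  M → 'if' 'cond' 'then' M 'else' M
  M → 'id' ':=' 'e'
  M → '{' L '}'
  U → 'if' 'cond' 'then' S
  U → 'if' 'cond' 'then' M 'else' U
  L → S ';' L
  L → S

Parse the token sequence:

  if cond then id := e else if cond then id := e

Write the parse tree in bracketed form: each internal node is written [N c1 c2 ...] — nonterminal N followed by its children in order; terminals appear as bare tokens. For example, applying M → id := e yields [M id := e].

S
U
if cond then M else U
if cond then id := e else U
if cond then id := e else if cond then S
if cond then id := e else if cond then M
if cond then id := e else if cond then id := e

[S [U if cond then [M id := e] else [U if cond then [S [M id := e]]]]]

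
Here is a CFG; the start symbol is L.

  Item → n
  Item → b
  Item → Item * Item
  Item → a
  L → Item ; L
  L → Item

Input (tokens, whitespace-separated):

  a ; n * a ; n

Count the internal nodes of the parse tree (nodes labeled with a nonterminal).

8

[L [Item a] ; [L [Item [Item n] * [Item a]] ; [L [Item n]]]]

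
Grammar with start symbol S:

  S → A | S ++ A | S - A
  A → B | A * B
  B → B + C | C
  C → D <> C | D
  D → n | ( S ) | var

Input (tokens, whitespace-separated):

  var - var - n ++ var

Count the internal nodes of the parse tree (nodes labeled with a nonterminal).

[S [S [S [S [A [B [C [D var]]]]] - [A [B [C [D var]]]]] - [A [B [C [D n]]]]] ++ [A [B [C [D var]]]]]

20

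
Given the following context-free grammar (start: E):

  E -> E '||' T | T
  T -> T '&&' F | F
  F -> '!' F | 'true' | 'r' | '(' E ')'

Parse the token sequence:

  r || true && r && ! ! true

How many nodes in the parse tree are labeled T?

[E [E [T [F r]]] || [T [T [T [F true]] && [F r]] && [F ! [F ! [F true]]]]]

4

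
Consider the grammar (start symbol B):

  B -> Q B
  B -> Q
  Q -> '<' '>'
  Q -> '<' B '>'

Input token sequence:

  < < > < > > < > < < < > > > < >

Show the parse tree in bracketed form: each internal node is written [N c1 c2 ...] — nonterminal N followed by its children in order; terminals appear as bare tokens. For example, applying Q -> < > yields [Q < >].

[B [Q < [B [Q < >] [B [Q < >]]] >] [B [Q < >] [B [Q < [B [Q < [B [Q < >]] >]] >] [B [Q < >]]]]]

B
Q B
< B > B
< Q B > B
< < > B > B
< < > Q > B
< < > < > > B
< < > < > > Q B
< < > < > > < > B
< < > < > > < > Q B
< < > < > > < > < B > B
< < > < > > < > < Q > B
< < > < > > < > < < B > > B
< < > < > > < > < < Q > > B
< < > < > > < > < < < > > > B
< < > < > > < > < < < > > > Q
< < > < > > < > < < < > > > < >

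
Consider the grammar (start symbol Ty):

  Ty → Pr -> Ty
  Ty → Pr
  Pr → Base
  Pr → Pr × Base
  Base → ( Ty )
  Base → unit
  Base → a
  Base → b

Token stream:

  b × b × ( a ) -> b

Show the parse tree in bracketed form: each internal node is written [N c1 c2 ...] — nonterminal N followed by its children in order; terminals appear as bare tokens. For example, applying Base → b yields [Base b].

Ty
Pr -> Ty
Pr × Base -> Ty
Pr × Base × Base -> Ty
Base × Base × Base -> Ty
b × Base × Base -> Ty
b × b × Base -> Ty
b × b × ( Ty ) -> Ty
b × b × ( Pr ) -> Ty
b × b × ( Base ) -> Ty
b × b × ( a ) -> Ty
b × b × ( a ) -> Pr
b × b × ( a ) -> Base
b × b × ( a ) -> b

[Ty [Pr [Pr [Pr [Base b]] × [Base b]] × [Base ( [Ty [Pr [Base a]]] )]] -> [Ty [Pr [Base b]]]]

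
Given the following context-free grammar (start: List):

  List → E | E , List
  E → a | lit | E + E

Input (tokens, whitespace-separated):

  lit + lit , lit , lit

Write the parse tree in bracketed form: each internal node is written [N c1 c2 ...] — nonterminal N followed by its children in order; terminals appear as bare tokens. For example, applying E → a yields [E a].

List
E , List
E + E , List
lit + E , List
lit + lit , List
lit + lit , E , List
lit + lit , lit , List
lit + lit , lit , E
lit + lit , lit , lit

[List [E [E lit] + [E lit]] , [List [E lit] , [List [E lit]]]]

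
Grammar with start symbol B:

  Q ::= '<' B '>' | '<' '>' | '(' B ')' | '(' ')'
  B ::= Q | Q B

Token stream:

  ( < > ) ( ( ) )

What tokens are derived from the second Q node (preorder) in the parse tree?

< >

[B [Q ( [B [Q < >]] )] [B [Q ( [B [Q ( )]] )]]]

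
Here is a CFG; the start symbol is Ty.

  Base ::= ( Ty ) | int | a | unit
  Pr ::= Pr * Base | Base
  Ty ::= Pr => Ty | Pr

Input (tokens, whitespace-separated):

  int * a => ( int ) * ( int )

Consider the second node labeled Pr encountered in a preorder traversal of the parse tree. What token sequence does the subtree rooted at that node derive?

int

[Ty [Pr [Pr [Base int]] * [Base a]] => [Ty [Pr [Pr [Base ( [Ty [Pr [Base int]]] )]] * [Base ( [Ty [Pr [Base int]]] )]]]]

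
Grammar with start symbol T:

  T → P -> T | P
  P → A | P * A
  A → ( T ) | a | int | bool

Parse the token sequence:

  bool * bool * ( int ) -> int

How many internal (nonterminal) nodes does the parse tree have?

13

[T [P [P [P [A bool]] * [A bool]] * [A ( [T [P [A int]]] )]] -> [T [P [A int]]]]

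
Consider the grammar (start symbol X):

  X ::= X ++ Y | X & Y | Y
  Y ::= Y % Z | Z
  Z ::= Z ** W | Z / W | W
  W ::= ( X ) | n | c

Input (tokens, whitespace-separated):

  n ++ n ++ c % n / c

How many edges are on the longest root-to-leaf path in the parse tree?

6

[X [X [X [Y [Z [W n]]]] ++ [Y [Z [W n]]]] ++ [Y [Y [Z [W c]]] % [Z [Z [W n]] / [W c]]]]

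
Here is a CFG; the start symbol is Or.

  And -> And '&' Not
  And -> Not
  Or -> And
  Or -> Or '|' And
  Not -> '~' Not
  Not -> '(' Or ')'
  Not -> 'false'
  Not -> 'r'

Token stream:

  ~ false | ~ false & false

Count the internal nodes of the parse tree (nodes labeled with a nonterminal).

10

[Or [Or [And [Not ~ [Not false]]]] | [And [And [Not ~ [Not false]]] & [Not false]]]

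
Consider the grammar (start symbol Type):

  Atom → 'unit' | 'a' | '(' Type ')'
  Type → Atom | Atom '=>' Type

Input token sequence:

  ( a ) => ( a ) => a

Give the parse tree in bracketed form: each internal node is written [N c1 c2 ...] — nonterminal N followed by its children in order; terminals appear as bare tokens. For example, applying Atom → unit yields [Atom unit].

[Type [Atom ( [Type [Atom a]] )] => [Type [Atom ( [Type [Atom a]] )] => [Type [Atom a]]]]

Type
Atom => Type
( Type ) => Type
( Atom ) => Type
( a ) => Type
( a ) => Atom => Type
( a ) => ( Type ) => Type
( a ) => ( Atom ) => Type
( a ) => ( a ) => Type
( a ) => ( a ) => Atom
( a ) => ( a ) => a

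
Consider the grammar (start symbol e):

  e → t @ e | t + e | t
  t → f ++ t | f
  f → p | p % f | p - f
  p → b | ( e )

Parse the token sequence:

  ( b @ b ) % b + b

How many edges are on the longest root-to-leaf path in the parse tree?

9

[e [t [f [p ( [e [t [f [p b]]] @ [e [t [f [p b]]]]] )] % [f [p b]]]] + [e [t [f [p b]]]]]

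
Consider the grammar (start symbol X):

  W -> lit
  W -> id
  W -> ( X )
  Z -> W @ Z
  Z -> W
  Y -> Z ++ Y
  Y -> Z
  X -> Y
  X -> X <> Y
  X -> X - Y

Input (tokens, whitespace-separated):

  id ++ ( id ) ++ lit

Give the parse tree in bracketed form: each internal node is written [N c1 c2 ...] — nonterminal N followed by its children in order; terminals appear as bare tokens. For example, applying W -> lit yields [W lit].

X
Y
Z ++ Y
W ++ Y
id ++ Y
id ++ Z ++ Y
id ++ W ++ Y
id ++ ( X ) ++ Y
id ++ ( Y ) ++ Y
id ++ ( Z ) ++ Y
id ++ ( W ) ++ Y
id ++ ( id ) ++ Y
id ++ ( id ) ++ Z
id ++ ( id ) ++ W
id ++ ( id ) ++ lit

[X [Y [Z [W id]] ++ [Y [Z [W ( [X [Y [Z [W id]]]] )]] ++ [Y [Z [W lit]]]]]]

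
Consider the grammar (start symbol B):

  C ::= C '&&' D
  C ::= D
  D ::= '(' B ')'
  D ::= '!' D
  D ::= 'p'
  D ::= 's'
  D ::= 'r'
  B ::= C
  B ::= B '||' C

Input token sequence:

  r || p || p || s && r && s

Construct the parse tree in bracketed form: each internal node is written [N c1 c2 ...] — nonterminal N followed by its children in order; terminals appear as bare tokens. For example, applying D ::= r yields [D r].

B
B || C
B || C || C
B || C || C || C
C || C || C || C
D || C || C || C
r || C || C || C
r || D || C || C
r || p || C || C
r || p || D || C
r || p || p || C
r || p || p || C && D
r || p || p || C && D && D
r || p || p || D && D && D
r || p || p || s && D && D
r || p || p || s && r && D
r || p || p || s && r && s

[B [B [B [B [C [D r]]] || [C [D p]]] || [C [D p]]] || [C [C [C [D s]] && [D r]] && [D s]]]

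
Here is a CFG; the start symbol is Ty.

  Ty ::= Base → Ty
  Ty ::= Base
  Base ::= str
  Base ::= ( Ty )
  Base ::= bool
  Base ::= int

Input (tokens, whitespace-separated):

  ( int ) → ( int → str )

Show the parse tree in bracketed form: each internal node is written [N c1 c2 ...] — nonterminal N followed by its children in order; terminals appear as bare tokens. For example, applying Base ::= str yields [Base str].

Ty
Base → Ty
( Ty ) → Ty
( Base ) → Ty
( int ) → Ty
( int ) → Base
( int ) → ( Ty )
( int ) → ( Base → Ty )
( int ) → ( int → Ty )
( int ) → ( int → Base )
( int ) → ( int → str )

[Ty [Base ( [Ty [Base int]] )] → [Ty [Base ( [Ty [Base int] → [Ty [Base str]]] )]]]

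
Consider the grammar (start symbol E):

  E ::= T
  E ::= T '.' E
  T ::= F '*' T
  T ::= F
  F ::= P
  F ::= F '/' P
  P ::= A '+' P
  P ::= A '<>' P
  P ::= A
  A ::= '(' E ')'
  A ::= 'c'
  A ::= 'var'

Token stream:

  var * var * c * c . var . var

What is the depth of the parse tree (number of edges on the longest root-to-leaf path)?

8

[E [T [F [P [A var]]] * [T [F [P [A var]]] * [T [F [P [A c]]] * [T [F [P [A c]]]]]]] . [E [T [F [P [A var]]]] . [E [T [F [P [A var]]]]]]]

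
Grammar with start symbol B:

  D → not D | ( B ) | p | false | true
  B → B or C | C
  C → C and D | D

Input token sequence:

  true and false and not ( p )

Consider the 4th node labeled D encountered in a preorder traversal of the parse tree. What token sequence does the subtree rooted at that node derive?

[B [C [C [C [D true]] and [D false]] and [D not [D ( [B [C [D p]]] )]]]]

( p )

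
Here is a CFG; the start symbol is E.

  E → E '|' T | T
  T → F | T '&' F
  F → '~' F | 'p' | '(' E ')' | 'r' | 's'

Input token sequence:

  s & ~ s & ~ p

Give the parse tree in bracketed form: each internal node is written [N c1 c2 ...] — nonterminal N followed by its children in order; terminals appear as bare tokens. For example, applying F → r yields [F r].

E
T
T & F
T & F & F
F & F & F
s & F & F
s & ~ F & F
s & ~ s & F
s & ~ s & ~ F
s & ~ s & ~ p

[E [T [T [T [F s]] & [F ~ [F s]]] & [F ~ [F p]]]]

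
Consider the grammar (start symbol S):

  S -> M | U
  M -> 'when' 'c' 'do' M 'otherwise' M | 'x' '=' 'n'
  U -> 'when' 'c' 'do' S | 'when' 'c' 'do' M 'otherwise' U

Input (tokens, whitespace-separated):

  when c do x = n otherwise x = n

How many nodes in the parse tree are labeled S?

1

[S [M when c do [M x = n] otherwise [M x = n]]]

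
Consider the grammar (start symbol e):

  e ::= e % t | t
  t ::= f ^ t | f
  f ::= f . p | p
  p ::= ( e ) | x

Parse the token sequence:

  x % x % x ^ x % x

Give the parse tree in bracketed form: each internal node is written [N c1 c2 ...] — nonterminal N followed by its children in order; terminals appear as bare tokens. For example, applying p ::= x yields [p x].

e
e % t
e % t % t
e % t % t % t
t % t % t % t
f % t % t % t
p % t % t % t
x % t % t % t
x % f % t % t
x % p % t % t
x % x % t % t
x % x % f ^ t % t
x % x % p ^ t % t
x % x % x ^ t % t
x % x % x ^ f % t
x % x % x ^ p % t
x % x % x ^ x % t
x % x % x ^ x % f
x % x % x ^ x % p
x % x % x ^ x % x

[e [e [e [e [t [f [p x]]]] % [t [f [p x]]]] % [t [f [p x]] ^ [t [f [p x]]]]] % [t [f [p x]]]]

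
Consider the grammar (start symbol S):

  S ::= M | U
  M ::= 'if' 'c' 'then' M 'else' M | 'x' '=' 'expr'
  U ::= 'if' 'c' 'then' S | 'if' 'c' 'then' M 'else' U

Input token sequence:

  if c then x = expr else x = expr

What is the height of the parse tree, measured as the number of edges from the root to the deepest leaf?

[S [M if c then [M x = expr] else [M x = expr]]]

3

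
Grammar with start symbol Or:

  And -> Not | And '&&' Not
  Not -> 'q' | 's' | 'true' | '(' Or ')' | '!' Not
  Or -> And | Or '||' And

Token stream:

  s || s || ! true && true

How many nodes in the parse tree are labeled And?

4

[Or [Or [Or [And [Not s]]] || [And [Not s]]] || [And [And [Not ! [Not true]]] && [Not true]]]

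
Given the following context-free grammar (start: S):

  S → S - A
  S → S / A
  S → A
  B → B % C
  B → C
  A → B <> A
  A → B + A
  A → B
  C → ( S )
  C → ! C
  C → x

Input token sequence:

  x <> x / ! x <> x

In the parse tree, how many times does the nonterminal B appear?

[S [S [A [B [C x]] <> [A [B [C x]]]]] / [A [B [C ! [C x]]] <> [A [B [C x]]]]]

4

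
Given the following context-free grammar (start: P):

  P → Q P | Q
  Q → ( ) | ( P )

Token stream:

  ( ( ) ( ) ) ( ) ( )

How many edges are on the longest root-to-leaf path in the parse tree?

[P [Q ( [P [Q ( )] [P [Q ( )]]] )] [P [Q ( )] [P [Q ( )]]]]

5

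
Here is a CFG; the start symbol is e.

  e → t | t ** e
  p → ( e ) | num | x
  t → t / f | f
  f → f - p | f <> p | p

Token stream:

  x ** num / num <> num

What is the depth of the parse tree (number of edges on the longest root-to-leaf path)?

6

[e [t [f [p x]]] ** [e [t [t [f [p num]]] / [f [f [p num]] <> [p num]]]]]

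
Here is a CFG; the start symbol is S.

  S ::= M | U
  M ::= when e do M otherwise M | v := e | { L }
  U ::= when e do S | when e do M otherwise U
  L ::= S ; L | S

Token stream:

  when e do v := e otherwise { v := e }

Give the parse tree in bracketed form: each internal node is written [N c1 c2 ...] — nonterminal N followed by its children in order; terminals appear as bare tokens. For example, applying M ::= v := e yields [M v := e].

S
M
when e do M otherwise M
when e do v := e otherwise M
when e do v := e otherwise { L }
when e do v := e otherwise { S }
when e do v := e otherwise { M }
when e do v := e otherwise { v := e }

[S [M when e do [M v := e] otherwise [M { [L [S [M v := e]]] }]]]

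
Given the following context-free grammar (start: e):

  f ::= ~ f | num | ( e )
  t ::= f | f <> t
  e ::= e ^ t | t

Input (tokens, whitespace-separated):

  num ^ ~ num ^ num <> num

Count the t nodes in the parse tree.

4

[e [e [e [t [f num]]] ^ [t [f ~ [f num]]]] ^ [t [f num] <> [t [f num]]]]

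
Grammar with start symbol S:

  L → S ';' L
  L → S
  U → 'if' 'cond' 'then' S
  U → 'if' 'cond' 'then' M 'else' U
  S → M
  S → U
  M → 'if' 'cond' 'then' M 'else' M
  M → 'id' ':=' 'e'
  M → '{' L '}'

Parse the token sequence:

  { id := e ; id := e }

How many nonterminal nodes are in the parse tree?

[S [M { [L [S [M id := e]] ; [L [S [M id := e]]]] }]]

8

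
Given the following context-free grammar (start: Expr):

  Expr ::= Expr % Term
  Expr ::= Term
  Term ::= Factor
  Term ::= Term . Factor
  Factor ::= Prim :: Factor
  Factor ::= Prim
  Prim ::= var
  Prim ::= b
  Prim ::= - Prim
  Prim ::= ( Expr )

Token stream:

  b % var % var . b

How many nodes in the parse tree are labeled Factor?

[Expr [Expr [Expr [Term [Factor [Prim b]]]] % [Term [Factor [Prim var]]]] % [Term [Term [Factor [Prim var]]] . [Factor [Prim b]]]]

4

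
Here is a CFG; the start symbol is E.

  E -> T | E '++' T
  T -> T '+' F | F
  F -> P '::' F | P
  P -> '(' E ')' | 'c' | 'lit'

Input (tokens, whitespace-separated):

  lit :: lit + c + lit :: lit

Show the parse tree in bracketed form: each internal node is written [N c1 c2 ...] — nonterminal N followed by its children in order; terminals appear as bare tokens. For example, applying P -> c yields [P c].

[E [T [T [T [F [P lit] :: [F [P lit]]]] + [F [P c]]] + [F [P lit] :: [F [P lit]]]]]

E
T
T + F
T + F + F
F + F + F
P :: F + F + F
lit :: F + F + F
lit :: P + F + F
lit :: lit + F + F
lit :: lit + P + F
lit :: lit + c + F
lit :: lit + c + P :: F
lit :: lit + c + lit :: F
lit :: lit + c + lit :: P
lit :: lit + c + lit :: lit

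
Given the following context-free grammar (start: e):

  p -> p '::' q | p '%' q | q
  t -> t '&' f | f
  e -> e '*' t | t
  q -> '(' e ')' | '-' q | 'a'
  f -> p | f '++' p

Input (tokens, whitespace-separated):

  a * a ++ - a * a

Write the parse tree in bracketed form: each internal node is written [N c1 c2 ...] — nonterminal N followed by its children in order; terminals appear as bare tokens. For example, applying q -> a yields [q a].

[e [e [e [t [f [p [q a]]]]] * [t [f [f [p [q a]]] ++ [p [q - [q a]]]]]] * [t [f [p [q a]]]]]

e
e * t
e * t * t
t * t * t
f * t * t
p * t * t
q * t * t
a * t * t
a * f * t
a * f ++ p * t
a * p ++ p * t
a * q ++ p * t
a * a ++ p * t
a * a ++ q * t
a * a ++ - q * t
a * a ++ - a * t
a * a ++ - a * f
a * a ++ - a * p
a * a ++ - a * q
a * a ++ - a * a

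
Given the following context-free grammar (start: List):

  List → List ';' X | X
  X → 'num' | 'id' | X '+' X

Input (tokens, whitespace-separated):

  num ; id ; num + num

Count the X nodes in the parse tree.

5

[List [List [List [X num]] ; [X id]] ; [X [X num] + [X num]]]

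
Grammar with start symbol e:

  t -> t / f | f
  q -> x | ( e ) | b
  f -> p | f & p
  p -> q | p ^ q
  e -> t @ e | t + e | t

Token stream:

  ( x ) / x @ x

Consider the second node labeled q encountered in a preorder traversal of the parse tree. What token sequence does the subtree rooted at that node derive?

[e [t [t [f [p [q ( [e [t [f [p [q x]]]]] )]]]] / [f [p [q x]]]] @ [e [t [f [p [q x]]]]]]

x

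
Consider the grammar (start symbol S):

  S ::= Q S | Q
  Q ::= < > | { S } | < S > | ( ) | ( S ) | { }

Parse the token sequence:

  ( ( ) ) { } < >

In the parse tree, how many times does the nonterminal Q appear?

[S [Q ( [S [Q ( )]] )] [S [Q { }] [S [Q < >]]]]

4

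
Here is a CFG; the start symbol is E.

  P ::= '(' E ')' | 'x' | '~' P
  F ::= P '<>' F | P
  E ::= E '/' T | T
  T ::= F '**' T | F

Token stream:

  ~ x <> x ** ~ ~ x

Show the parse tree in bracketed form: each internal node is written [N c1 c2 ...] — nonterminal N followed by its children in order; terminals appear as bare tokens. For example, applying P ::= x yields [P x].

[E [T [F [P ~ [P x]] <> [F [P x]]] ** [T [F [P ~ [P ~ [P x]]]]]]]

E
T
F ** T
P <> F ** T
~ P <> F ** T
~ x <> F ** T
~ x <> P ** T
~ x <> x ** T
~ x <> x ** F
~ x <> x ** P
~ x <> x ** ~ P
~ x <> x ** ~ ~ P
~ x <> x ** ~ ~ x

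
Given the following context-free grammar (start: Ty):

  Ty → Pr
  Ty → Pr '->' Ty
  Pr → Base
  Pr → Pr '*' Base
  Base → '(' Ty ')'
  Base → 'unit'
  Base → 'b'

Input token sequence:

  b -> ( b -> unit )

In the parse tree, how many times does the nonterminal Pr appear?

4

[Ty [Pr [Base b]] -> [Ty [Pr [Base ( [Ty [Pr [Base b]] -> [Ty [Pr [Base unit]]]] )]]]]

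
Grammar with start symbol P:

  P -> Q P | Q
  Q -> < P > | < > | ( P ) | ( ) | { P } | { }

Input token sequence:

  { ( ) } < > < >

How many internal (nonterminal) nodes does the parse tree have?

8

[P [Q { [P [Q ( )]] }] [P [Q < >] [P [Q < >]]]]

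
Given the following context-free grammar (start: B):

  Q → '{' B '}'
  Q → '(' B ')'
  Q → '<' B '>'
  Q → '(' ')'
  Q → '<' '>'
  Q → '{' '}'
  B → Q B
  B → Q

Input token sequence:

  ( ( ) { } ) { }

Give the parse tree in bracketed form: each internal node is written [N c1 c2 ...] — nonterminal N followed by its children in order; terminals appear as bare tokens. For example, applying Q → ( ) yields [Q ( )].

B
Q B
( B ) B
( Q B ) B
( ( ) B ) B
( ( ) Q ) B
( ( ) { } ) B
( ( ) { } ) Q
( ( ) { } ) { }

[B [Q ( [B [Q ( )] [B [Q { }]]] )] [B [Q { }]]]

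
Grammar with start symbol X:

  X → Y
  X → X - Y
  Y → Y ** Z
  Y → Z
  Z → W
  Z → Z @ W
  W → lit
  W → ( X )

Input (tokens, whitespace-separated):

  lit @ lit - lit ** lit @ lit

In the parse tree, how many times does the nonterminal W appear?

[X [X [Y [Z [Z [W lit]] @ [W lit]]]] - [Y [Y [Z [W lit]]] ** [Z [Z [W lit]] @ [W lit]]]]

5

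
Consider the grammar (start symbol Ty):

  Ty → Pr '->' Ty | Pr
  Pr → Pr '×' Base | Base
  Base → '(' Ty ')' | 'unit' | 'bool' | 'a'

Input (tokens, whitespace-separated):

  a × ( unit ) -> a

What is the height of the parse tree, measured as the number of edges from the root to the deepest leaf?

[Ty [Pr [Pr [Base a]] × [Base ( [Ty [Pr [Base unit]]] )]] -> [Ty [Pr [Base a]]]]

6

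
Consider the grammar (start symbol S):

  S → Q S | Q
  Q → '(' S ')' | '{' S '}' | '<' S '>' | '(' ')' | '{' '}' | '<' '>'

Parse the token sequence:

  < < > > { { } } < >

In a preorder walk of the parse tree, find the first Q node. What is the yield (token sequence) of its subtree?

[S [Q < [S [Q < >]] >] [S [Q { [S [Q { }]] }] [S [Q < >]]]]

< < > >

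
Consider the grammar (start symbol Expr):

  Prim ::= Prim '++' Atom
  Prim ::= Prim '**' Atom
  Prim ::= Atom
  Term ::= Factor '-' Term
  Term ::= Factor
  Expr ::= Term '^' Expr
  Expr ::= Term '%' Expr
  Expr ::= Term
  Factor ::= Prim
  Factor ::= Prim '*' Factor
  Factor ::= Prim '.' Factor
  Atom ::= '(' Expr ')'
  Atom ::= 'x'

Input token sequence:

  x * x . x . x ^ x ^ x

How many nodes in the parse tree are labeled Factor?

6

[Expr [Term [Factor [Prim [Atom x]] * [Factor [Prim [Atom x]] . [Factor [Prim [Atom x]] . [Factor [Prim [Atom x]]]]]]] ^ [Expr [Term [Factor [Prim [Atom x]]]] ^ [Expr [Term [Factor [Prim [Atom x]]]]]]]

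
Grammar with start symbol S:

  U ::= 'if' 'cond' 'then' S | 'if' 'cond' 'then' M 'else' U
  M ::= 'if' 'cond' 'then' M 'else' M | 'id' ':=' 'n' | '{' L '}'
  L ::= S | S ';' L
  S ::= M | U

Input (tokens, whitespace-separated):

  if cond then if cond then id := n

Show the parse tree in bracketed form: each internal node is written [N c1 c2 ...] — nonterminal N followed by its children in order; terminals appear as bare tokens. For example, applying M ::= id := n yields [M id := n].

[S [U if cond then [S [U if cond then [S [M id := n]]]]]]

S
U
if cond then S
if cond then U
if cond then if cond then S
if cond then if cond then M
if cond then if cond then id := n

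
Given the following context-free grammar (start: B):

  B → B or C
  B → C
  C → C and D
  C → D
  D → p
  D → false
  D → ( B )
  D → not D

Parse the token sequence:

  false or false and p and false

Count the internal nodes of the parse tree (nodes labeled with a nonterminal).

[B [B [C [D false]]] or [C [C [C [D false]] and [D p]] and [D false]]]

10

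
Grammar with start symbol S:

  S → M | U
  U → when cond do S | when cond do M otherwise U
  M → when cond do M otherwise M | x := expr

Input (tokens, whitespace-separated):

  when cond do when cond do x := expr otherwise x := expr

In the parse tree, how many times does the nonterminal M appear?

3

[S [U when cond do [S [M when cond do [M x := expr] otherwise [M x := expr]]]]]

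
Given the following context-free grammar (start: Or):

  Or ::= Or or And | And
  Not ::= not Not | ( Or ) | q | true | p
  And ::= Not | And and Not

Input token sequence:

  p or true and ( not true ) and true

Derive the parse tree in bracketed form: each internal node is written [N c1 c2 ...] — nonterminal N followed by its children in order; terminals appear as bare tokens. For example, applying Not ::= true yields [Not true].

[Or [Or [And [Not p]]] or [And [And [And [Not true]] and [Not ( [Or [And [Not not [Not true]]]] )]] and [Not true]]]

Or
Or or And
And or And
Not or And
p or And
p or And and Not
p or And and Not and Not
p or Not and Not and Not
p or true and Not and Not
p or true and ( Or ) and Not
p or true and ( And ) and Not
p or true and ( Not ) and Not
p or true and ( not Not ) and Not
p or true and ( not true ) and Not
p or true and ( not true ) and true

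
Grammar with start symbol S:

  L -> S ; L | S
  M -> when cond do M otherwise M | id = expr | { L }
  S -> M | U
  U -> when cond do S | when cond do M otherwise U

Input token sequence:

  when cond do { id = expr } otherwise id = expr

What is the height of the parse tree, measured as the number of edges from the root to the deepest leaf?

6

[S [M when cond do [M { [L [S [M id = expr]]] }] otherwise [M id = expr]]]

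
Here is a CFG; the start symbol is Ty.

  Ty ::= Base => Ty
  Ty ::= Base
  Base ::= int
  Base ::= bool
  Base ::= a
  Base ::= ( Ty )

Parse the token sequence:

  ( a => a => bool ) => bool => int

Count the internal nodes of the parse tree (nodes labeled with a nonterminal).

[Ty [Base ( [Ty [Base a] => [Ty [Base a] => [Ty [Base bool]]]] )] => [Ty [Base bool] => [Ty [Base int]]]]

12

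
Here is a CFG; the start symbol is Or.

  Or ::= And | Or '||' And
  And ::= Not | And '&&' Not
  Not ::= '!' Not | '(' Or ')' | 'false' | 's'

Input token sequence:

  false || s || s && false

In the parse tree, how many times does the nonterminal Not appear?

4

[Or [Or [Or [And [Not false]]] || [And [Not s]]] || [And [And [Not s]] && [Not false]]]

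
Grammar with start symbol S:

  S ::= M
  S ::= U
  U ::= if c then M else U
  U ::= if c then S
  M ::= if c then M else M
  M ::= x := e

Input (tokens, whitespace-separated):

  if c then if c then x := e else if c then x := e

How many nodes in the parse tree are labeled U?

3

[S [U if c then [S [U if c then [M x := e] else [U if c then [S [M x := e]]]]]]]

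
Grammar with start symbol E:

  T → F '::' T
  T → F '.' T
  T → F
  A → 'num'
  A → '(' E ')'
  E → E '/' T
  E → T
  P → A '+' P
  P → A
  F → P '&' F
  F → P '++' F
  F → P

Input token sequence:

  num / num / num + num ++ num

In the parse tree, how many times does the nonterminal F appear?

[E [E [E [T [F [P [A num]]]]] / [T [F [P [A num]]]]] / [T [F [P [A num] + [P [A num]]] ++ [F [P [A num]]]]]]

4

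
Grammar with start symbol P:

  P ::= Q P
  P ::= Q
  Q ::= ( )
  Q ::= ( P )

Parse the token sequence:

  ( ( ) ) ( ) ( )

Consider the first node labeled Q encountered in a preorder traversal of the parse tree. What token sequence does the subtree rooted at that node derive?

( ( ) )

[P [Q ( [P [Q ( )]] )] [P [Q ( )] [P [Q ( )]]]]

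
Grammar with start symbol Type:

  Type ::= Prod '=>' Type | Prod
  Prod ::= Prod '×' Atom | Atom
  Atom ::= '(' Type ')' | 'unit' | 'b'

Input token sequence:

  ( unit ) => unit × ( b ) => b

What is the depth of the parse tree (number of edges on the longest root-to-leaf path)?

7

[Type [Prod [Atom ( [Type [Prod [Atom unit]]] )]] => [Type [Prod [Prod [Atom unit]] × [Atom ( [Type [Prod [Atom b]]] )]] => [Type [Prod [Atom b]]]]]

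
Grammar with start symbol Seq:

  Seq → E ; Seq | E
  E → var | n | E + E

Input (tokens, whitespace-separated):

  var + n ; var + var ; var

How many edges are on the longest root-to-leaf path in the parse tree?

4

[Seq [E [E var] + [E n]] ; [Seq [E [E var] + [E var]] ; [Seq [E var]]]]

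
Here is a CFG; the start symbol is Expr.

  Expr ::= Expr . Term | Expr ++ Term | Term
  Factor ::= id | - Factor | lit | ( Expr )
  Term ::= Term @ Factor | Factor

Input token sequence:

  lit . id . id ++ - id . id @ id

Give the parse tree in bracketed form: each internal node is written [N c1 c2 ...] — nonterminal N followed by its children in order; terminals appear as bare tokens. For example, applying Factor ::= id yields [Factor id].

[Expr [Expr [Expr [Expr [Expr [Term [Factor lit]]] . [Term [Factor id]]] . [Term [Factor id]]] ++ [Term [Factor - [Factor id]]]] . [Term [Term [Factor id]] @ [Factor id]]]

Expr
Expr . Term
Expr ++ Term . Term
Expr . Term ++ Term . Term
Expr . Term . Term ++ Term . Term
Term . Term . Term ++ Term . Term
Factor . Term . Term ++ Term . Term
lit . Term . Term ++ Term . Term
lit . Factor . Term ++ Term . Term
lit . id . Term ++ Term . Term
lit . id . Factor ++ Term . Term
lit . id . id ++ Term . Term
lit . id . id ++ Factor . Term
lit . id . id ++ - Factor . Term
lit . id . id ++ - id . Term
lit . id . id ++ - id . Term @ Factor
lit . id . id ++ - id . Factor @ Factor
lit . id . id ++ - id . id @ Factor
lit . id . id ++ - id . id @ id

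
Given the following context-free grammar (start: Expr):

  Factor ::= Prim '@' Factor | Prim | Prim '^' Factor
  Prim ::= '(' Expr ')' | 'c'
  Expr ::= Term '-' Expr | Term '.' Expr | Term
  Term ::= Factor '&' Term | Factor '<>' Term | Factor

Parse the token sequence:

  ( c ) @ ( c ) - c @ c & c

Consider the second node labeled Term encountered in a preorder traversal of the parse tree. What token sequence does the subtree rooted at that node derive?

c

[Expr [Term [Factor [Prim ( [Expr [Term [Factor [Prim c]]]] )] @ [Factor [Prim ( [Expr [Term [Factor [Prim c]]]] )]]]] - [Expr [Term [Factor [Prim c] @ [Factor [Prim c]]] & [Term [Factor [Prim c]]]]]]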